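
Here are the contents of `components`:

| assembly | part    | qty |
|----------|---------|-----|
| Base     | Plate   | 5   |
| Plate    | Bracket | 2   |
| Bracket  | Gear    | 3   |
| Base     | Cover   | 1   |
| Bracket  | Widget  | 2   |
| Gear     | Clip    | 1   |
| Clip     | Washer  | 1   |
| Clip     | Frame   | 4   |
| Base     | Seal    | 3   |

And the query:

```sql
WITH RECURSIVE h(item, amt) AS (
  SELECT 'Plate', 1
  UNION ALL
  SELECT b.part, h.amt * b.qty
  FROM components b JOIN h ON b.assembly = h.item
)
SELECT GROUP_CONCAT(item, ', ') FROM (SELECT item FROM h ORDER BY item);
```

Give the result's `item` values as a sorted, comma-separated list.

Bracket, Clip, Frame, Gear, Plate, Washer, Widget

Base: (Plate, amt=1).
Iteration 1: components of {Plate} -> Bracket = 1*2 = 2.
Iteration 2: components of {Bracket} -> Gear = 2*3 = 6, Widget = 2*2 = 4.
Iteration 3: components of {Gear,Widget} -> Clip = 6*1 = 6.
Iteration 4: components of {Clip} -> Frame = 6*4 = 24, Washer = 6*1 = 6.
Iteration 5: no further components; recursion stops.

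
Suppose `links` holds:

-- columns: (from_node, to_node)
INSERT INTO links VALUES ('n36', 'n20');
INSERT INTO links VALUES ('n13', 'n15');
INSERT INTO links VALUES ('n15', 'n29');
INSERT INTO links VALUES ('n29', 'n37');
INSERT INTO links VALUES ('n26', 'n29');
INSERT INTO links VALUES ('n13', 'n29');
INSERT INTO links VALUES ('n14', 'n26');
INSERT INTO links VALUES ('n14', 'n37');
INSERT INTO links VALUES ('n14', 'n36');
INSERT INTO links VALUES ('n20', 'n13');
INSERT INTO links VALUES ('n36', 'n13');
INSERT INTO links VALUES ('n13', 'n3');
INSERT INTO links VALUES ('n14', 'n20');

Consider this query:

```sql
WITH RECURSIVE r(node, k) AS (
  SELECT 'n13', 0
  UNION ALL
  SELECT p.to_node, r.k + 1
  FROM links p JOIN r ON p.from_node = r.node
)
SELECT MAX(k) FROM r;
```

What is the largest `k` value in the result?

3

Base: (n13, k=0).
Iteration 1: edges from {n13} -> (n15, k=1), (n29, k=1), (n3, k=1).
Iteration 2: edges from {n15,n29,n3} -> (n29, k=2), (n37, k=2).
Iteration 3: edges from {n29,n37} -> (n37, k=3).
Iteration 4: no outgoing edges from {n37}; recursion stops.
k values: 0, 1, 1, 1, 2, 2, 3; the maximum is 3.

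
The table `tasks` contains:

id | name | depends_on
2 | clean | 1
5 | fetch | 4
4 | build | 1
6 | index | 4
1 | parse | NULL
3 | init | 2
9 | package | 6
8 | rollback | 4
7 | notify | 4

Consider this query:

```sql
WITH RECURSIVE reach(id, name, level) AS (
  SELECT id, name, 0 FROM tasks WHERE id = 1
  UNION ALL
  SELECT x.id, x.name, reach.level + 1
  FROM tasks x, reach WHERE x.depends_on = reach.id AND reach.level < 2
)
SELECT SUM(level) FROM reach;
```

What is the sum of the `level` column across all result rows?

12

Base: id=1 (parse) at level 0.
Iteration 1: rows with depends_on in {1} -> clean (id 2, level 1), build (id 4, level 1).
Iteration 2: rows with depends_on in {2,4} -> init (id 3, level 2), fetch (id 5, level 2), index (id 6, level 2), notify (id 7, level 2), rollback (id 8, level 2).
Iteration 3: level < 2 fails for all current rows; recursion stops.
SUM(level) = 0 + 1 + 1 + 2 + 2 + 2 + 2 + 2 = 12.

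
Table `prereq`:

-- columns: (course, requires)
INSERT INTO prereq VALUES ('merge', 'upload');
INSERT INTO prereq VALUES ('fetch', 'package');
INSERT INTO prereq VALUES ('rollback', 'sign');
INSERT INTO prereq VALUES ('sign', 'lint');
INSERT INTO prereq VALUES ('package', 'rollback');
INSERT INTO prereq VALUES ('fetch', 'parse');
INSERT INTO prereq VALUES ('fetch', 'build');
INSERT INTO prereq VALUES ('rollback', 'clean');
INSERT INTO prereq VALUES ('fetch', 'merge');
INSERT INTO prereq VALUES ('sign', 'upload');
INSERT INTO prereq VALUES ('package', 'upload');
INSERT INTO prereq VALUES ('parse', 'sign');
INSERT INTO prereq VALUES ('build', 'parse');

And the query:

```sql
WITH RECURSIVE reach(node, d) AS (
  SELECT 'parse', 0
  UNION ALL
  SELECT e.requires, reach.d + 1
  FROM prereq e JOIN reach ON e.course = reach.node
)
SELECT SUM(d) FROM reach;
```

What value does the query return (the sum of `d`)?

5

Base: (parse, d=0).
Iteration 1: edges from {parse} -> (sign, d=1).
Iteration 2: edges from {sign} -> (lint, d=2), (upload, d=2).
Iteration 3: no outgoing edges from {lint,upload}; recursion stops.
SUM(d) = 0 + 1 + 2 + 2 = 5.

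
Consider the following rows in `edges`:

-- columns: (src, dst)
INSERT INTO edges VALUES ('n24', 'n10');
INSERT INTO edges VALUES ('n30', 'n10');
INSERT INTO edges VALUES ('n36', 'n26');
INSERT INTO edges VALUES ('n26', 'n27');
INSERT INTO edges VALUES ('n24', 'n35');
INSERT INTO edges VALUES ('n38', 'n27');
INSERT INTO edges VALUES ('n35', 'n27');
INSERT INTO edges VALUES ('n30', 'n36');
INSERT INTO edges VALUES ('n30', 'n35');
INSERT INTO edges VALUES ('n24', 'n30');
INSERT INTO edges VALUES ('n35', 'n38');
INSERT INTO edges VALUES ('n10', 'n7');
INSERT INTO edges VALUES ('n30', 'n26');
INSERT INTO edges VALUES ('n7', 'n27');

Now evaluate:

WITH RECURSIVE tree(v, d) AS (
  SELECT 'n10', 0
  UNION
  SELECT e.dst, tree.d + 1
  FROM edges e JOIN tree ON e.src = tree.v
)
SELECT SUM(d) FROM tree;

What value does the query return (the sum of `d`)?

Base: (n10, d=0).
Iteration 1: edges from {n10} -> (n7, d=1).
Iteration 2: edges from {n7} -> (n27, d=2).
Iteration 3: no outgoing edges from {n27}; recursion stops.
SUM(d) = 0 + 1 + 2 = 3.

3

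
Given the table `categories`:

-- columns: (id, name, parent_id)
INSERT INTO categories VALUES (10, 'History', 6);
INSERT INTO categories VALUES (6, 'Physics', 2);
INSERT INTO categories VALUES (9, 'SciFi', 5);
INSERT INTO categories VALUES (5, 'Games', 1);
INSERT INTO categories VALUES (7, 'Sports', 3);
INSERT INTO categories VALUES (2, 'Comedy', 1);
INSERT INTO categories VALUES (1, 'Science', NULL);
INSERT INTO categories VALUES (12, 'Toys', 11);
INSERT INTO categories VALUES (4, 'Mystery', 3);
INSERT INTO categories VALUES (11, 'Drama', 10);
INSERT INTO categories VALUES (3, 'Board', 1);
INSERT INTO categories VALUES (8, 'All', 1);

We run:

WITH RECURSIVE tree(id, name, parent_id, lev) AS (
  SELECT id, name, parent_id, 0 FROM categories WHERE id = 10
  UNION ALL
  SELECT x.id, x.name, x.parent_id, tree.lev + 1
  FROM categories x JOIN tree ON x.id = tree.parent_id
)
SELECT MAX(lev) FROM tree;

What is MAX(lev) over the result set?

3

Base: id=10 (History), parent_id=6, lev 0.
Iteration 1: join on id=6 -> Physics (id 6, parent_id=2, lev 1).
Iteration 2: join on id=2 -> Comedy (id 2, parent_id=1, lev 2).
Iteration 3: join on id=1 -> Science (id 1, parent_id=NULL, lev 3).
Iteration 4: parent_id is NULL; no match; recursion stops.
lev values: 0, 1, 2, 3; the maximum is 3.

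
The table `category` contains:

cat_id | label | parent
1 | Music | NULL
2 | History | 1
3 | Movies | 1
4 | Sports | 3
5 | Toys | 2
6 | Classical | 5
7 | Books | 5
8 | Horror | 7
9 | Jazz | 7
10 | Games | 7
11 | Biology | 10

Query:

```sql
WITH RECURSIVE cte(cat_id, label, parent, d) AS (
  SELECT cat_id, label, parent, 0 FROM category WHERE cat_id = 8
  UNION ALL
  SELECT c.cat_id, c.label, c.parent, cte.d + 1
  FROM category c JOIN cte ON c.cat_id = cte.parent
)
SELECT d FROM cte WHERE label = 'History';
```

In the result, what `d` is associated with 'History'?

Base: cat_id=8 (Horror), parent=7, d 0.
Iteration 1: join on cat_id=7 -> Books (id 7, parent=5, d 1).
Iteration 2: join on cat_id=5 -> Toys (id 5, parent=2, d 2).
Iteration 3: join on cat_id=2 -> History (id 2, parent=1, d 3).
Iteration 4: join on cat_id=1 -> Music (id 1, parent=NULL, d 4).
Iteration 5: parent is NULL; no match; recursion stops.

3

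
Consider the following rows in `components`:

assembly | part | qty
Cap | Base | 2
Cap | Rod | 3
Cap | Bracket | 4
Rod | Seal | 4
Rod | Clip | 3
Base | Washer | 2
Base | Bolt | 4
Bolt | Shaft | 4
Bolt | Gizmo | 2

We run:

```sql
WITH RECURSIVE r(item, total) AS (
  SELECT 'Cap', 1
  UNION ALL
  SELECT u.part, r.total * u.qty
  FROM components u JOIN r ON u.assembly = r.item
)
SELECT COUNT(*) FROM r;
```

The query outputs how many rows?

10

Base: (Cap, total=1).
Iteration 1: components of {Cap} -> Base = 1*2 = 2, Bracket = 1*4 = 4, Rod = 1*3 = 3.
Iteration 2: components of {Base,Bracket,Rod} -> Bolt = 2*4 = 8, Clip = 3*3 = 9, Seal = 3*4 = 12, Washer = 2*2 = 4.
Iteration 3: components of {Bolt,Clip,Seal,Washer} -> Gizmo = 8*2 = 16, Shaft = 8*4 = 32.
Iteration 4: no further components; recursion stops.
Total rows emitted: 10.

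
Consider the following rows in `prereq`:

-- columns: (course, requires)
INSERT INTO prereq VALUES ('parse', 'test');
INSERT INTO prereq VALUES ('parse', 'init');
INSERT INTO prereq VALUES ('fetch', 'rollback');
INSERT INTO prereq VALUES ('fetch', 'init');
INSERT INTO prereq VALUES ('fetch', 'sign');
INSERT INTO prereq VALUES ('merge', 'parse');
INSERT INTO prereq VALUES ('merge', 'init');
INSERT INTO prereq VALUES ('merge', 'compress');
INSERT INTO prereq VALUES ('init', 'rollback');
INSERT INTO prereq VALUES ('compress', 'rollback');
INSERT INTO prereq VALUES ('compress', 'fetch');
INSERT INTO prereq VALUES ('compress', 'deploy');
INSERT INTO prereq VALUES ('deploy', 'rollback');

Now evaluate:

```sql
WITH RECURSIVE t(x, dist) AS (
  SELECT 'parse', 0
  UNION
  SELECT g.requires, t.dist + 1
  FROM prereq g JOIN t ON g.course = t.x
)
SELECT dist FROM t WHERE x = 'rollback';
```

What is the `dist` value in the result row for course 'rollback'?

2

Base: (parse, dist=0).
Iteration 1: edges from {parse} -> (init, dist=1), (test, dist=1).
Iteration 2: edges from {init,test} -> (rollback, dist=2).
Iteration 3: no outgoing edges from {rollback}; recursion stops.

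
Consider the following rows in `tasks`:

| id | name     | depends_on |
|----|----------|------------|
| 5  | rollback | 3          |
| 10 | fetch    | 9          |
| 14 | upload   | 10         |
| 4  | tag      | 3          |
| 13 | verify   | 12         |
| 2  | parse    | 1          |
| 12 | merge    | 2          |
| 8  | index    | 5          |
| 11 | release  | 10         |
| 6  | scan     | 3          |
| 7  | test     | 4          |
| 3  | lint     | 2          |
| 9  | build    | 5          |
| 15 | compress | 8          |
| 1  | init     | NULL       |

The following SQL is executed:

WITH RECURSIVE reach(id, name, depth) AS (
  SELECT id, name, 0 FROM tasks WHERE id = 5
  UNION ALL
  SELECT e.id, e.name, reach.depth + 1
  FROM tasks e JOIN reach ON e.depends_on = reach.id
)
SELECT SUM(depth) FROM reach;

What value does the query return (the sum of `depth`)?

Base: id=5 (rollback) at depth 0.
Iteration 1: rows with depends_on in {5} -> index (id 8, depth 1), build (id 9, depth 1).
Iteration 2: rows with depends_on in {8,9} -> fetch (id 10, depth 2), compress (id 15, depth 2).
Iteration 3: rows with depends_on in {10,15} -> release (id 11, depth 3), upload (id 14, depth 3).
Iteration 4: no rows with depends_on in {11,14}; recursion stops.
SUM(depth) = 0 + 1 + 1 + 2 + 2 + 3 + 3 = 12.

12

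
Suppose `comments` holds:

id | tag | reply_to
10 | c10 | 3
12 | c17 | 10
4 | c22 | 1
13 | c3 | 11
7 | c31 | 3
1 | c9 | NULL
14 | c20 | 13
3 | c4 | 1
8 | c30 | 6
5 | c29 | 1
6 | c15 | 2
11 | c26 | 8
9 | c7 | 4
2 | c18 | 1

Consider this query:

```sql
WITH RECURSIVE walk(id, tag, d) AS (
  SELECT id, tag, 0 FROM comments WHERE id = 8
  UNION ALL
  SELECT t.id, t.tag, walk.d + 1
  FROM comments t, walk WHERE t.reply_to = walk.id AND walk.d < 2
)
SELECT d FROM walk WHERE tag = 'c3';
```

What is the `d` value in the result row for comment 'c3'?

2

Base: id=8 (c30) at d 0.
Iteration 1: rows with reply_to in {8} -> c26 (id 11, d 1).
Iteration 2: rows with reply_to in {11} -> c3 (id 13, d 2).
Iteration 3: d < 2 fails for all current rows; recursion stops.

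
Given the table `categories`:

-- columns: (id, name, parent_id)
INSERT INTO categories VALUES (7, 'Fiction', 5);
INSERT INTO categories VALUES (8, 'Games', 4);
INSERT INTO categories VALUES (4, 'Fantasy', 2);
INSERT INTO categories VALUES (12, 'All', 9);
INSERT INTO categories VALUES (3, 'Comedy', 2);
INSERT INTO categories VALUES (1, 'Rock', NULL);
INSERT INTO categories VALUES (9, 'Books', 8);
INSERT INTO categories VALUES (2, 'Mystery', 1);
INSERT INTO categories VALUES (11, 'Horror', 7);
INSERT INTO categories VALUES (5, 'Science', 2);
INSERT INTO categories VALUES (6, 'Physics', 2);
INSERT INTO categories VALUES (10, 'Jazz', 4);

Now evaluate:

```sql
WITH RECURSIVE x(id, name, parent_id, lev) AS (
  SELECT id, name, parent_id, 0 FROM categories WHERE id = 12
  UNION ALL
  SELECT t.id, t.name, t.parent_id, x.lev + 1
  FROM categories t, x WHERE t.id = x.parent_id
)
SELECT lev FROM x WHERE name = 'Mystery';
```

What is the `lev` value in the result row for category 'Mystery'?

4

Base: id=12 (All), parent_id=9, lev 0.
Iteration 1: join on id=9 -> Books (id 9, parent_id=8, lev 1).
Iteration 2: join on id=8 -> Games (id 8, parent_id=4, lev 2).
Iteration 3: join on id=4 -> Fantasy (id 4, parent_id=2, lev 3).
Iteration 4: join on id=2 -> Mystery (id 2, parent_id=1, lev 4).
Iteration 5: join on id=1 -> Rock (id 1, parent_id=NULL, lev 5).
Iteration 6: parent_id is NULL; no match; recursion stops.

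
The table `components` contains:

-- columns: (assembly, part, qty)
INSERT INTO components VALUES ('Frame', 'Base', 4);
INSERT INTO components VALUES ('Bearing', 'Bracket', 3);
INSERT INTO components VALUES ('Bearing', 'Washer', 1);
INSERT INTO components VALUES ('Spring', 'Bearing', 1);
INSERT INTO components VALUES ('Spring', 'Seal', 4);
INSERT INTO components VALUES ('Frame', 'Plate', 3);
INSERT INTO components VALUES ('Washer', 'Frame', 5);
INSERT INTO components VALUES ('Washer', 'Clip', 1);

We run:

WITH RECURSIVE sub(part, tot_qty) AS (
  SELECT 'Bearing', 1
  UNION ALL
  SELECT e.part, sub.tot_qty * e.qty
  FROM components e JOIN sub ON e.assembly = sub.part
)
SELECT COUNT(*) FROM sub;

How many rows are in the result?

7

Base: (Bearing, tot_qty=1).
Iteration 1: components of {Bearing} -> Bracket = 1*3 = 3, Washer = 1*1 = 1.
Iteration 2: components of {Bracket,Washer} -> Clip = 1*1 = 1, Frame = 1*5 = 5.
Iteration 3: components of {Clip,Frame} -> Base = 5*4 = 20, Plate = 5*3 = 15.
Iteration 4: no further components; recursion stops.
Total rows emitted: 7.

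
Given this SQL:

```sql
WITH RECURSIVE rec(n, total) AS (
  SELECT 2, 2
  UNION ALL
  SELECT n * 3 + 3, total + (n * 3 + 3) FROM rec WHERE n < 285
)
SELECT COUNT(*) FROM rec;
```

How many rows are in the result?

6

Base: n=2, total=2.
Iteration 1: 2 < 285 holds -> n = 2 * 3 + 3 = 9, total = 2 + 9 = 11.
Iteration 2: 9 < 285 holds -> n = 9 * 3 + 3 = 30, total = 11 + 30 = 41.
Iteration 3: 30 < 285 holds -> n = 30 * 3 + 3 = 93, total = 41 + 93 = 134.
Iteration 4: 93 < 285 holds -> n = 93 * 3 + 3 = 282, total = 134 + 282 = 416.
Iteration 5: 282 < 285 holds -> n = 282 * 3 + 3 = 849, total = 416 + 849 = 1265.
Iteration 6: 849 < 285 fails; recursion stops.
Total rows emitted: 6.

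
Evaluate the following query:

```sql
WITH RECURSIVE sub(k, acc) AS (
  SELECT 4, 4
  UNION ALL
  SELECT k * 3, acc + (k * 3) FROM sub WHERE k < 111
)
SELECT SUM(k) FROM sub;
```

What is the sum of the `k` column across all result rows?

Base: k=4, acc=4.
Iteration 1: 4 < 111 holds -> k = 4 * 3 = 12, acc = 4 + 12 = 16.
Iteration 2: 12 < 111 holds -> k = 12 * 3 = 36, acc = 16 + 36 = 52.
Iteration 3: 36 < 111 holds -> k = 36 * 3 = 108, acc = 52 + 108 = 160.
Iteration 4: 108 < 111 holds -> k = 108 * 3 = 324, acc = 160 + 324 = 484.
Iteration 5: 324 < 111 fails; recursion stops.
SUM(k) = 4 + 12 + 36 + 108 + 324 = 484.

484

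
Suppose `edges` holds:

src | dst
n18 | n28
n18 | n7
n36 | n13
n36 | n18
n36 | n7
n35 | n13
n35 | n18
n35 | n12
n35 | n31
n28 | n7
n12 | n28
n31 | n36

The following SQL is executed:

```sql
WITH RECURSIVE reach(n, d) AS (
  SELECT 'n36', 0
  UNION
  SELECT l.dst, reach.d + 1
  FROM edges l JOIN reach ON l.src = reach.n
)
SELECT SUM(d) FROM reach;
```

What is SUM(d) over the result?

Base: (n36, d=0).
Iteration 1: edges from {n36} -> (n13, d=1), (n18, d=1), (n7, d=1).
Iteration 2: edges from {n13,n18,n7} -> (n28, d=2), (n7, d=2).
Iteration 3: edges from {n28,n7} -> (n7, d=3).
Iteration 4: no outgoing edges from {n7}; recursion stops.
SUM(d) = 0 + 1 + 1 + 1 + 2 + 2 + 3 = 10.

10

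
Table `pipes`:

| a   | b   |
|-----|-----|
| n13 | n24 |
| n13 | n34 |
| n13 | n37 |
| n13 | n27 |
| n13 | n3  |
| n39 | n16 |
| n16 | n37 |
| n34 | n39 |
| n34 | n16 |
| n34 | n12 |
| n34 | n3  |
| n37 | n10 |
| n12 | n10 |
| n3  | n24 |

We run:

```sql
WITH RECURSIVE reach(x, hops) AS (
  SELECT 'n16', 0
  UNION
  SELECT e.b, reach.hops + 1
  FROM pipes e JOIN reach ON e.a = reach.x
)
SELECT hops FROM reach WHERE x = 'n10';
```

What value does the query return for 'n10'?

Base: (n16, hops=0).
Iteration 1: edges from {n16} -> (n37, hops=1).
Iteration 2: edges from {n37} -> (n10, hops=2).
Iteration 3: no outgoing edges from {n10}; recursion stops.

2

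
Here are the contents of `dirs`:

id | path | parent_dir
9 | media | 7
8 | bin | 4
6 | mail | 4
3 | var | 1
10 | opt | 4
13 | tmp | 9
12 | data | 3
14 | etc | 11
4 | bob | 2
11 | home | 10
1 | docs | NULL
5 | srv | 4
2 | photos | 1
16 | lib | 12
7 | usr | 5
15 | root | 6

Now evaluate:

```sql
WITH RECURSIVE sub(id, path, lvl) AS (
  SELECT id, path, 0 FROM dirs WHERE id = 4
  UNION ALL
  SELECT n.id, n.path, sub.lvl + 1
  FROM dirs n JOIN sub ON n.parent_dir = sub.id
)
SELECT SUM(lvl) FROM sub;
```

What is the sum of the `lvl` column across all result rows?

20

Base: id=4 (bob) at lvl 0.
Iteration 1: rows with parent_dir in {4} -> srv (id 5, lvl 1), mail (id 6, lvl 1), bin (id 8, lvl 1), opt (id 10, lvl 1).
Iteration 2: rows with parent_dir in {5,6,8,10} -> usr (id 7, lvl 2), home (id 11, lvl 2), root (id 15, lvl 2).
Iteration 3: rows with parent_dir in {7,11,15} -> media (id 9, lvl 3), etc (id 14, lvl 3).
Iteration 4: rows with parent_dir in {9,14} -> tmp (id 13, lvl 4).
Iteration 5: no rows with parent_dir in {13}; recursion stops.
SUM(lvl) = 0 + 1 + 1 + 1 + 1 + 2 + 2 + 2 + 3 + 3 + 4 = 20.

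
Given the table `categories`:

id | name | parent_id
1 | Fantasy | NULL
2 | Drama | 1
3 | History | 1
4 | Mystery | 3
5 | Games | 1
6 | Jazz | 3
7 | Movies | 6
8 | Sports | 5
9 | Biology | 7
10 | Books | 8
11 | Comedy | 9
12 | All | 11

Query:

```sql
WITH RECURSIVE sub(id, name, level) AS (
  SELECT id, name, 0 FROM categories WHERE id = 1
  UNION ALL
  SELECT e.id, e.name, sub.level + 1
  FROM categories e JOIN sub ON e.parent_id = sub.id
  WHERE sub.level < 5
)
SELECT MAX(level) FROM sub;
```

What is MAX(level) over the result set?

Base: id=1 (Fantasy) at level 0.
Iteration 1: rows with parent_id in {1} -> Drama (id 2, level 1), History (id 3, level 1), Games (id 5, level 1).
Iteration 2: rows with parent_id in {2,3,5} -> Mystery (id 4, level 2), Jazz (id 6, level 2), Sports (id 8, level 2).
Iteration 3: rows with parent_id in {4,6,8} -> Movies (id 7, level 3), Books (id 10, level 3).
Iteration 4: rows with parent_id in {7,10} -> Biology (id 9, level 4).
Iteration 5: rows with parent_id in {9} -> Comedy (id 11, level 5).
Iteration 6: level < 5 fails for all current rows; recursion stops.
level values: 0, 1, 1, 1, 2, 2, 2, 3, 3, 4, 5; the maximum is 5.

5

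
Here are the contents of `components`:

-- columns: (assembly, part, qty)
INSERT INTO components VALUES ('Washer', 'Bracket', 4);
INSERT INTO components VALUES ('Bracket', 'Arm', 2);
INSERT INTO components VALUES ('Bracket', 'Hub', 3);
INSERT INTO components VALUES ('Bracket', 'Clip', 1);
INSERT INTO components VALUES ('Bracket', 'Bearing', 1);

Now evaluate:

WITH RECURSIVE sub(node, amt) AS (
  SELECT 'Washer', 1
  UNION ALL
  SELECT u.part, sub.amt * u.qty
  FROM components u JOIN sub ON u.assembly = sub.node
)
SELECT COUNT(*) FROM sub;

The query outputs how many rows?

Base: (Washer, amt=1).
Iteration 1: components of {Washer} -> Bracket = 1*4 = 4.
Iteration 2: components of {Bracket} -> Arm = 4*2 = 8, Bearing = 4*1 = 4, Clip = 4*1 = 4, Hub = 4*3 = 12.
Iteration 3: no further components; recursion stops.
Total rows emitted: 6.

6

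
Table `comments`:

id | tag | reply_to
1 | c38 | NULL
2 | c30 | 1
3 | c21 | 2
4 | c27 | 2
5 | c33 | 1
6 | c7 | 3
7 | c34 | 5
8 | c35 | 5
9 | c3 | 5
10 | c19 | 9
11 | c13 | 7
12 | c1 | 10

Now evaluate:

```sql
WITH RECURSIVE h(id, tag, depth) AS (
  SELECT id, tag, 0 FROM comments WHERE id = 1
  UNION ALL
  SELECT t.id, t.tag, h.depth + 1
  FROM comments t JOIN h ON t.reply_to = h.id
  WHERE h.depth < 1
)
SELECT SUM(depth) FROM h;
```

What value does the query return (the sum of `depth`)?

2

Base: id=1 (c38) at depth 0.
Iteration 1: rows with reply_to in {1} -> c30 (id 2, depth 1), c33 (id 5, depth 1).
Iteration 2: depth < 1 fails for all current rows; recursion stops.
SUM(depth) = 0 + 1 + 1 = 2.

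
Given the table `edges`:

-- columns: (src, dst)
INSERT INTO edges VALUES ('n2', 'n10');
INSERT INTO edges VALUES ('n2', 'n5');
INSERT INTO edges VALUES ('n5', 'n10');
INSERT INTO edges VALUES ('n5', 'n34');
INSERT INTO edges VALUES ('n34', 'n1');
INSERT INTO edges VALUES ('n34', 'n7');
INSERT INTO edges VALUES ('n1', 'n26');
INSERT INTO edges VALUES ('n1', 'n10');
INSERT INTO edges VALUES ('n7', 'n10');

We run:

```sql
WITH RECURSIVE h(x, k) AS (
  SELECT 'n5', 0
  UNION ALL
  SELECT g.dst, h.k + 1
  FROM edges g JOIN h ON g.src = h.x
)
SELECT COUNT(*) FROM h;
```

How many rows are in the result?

Base: (n5, k=0).
Iteration 1: edges from {n5} -> (n10, k=1), (n34, k=1).
Iteration 2: edges from {n10,n34} -> (n1, k=2), (n7, k=2).
Iteration 3: edges from {n1,n7} -> (n10, k=3) x2, (n26, k=3). [UNION ALL keeps all 3 new rows, including repeats]
Iteration 4: no outgoing edges from {n10,n26}; recursion stops.
Total rows emitted: 8.

8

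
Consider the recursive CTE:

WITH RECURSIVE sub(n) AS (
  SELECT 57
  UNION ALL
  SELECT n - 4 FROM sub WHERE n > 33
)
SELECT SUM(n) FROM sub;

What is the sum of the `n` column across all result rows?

Base: n=57.
Iteration 1: 57 > 33 holds -> n = 57 - 4 = 53.
Iteration 2: 53 > 33 holds -> n = 53 - 4 = 49.
Iteration 3: 49 > 33 holds -> n = 49 - 4 = 45.
Iteration 4: 45 > 33 holds -> n = 45 - 4 = 41.
Iteration 5: 41 > 33 holds -> n = 41 - 4 = 37.
Iteration 6: 37 > 33 holds -> n = 37 - 4 = 33.
Iteration 7: 33 > 33 fails; recursion stops.
SUM(n) = 57 + 53 + 49 + 45 + 41 + 37 + 33 = 315.

315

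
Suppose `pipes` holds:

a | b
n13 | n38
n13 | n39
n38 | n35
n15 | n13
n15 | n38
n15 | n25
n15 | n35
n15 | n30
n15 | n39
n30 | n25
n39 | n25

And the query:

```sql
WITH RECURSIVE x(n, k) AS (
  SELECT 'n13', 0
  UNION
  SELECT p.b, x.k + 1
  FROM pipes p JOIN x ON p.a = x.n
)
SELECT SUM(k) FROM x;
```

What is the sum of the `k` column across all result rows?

Base: (n13, k=0).
Iteration 1: edges from {n13} -> (n38, k=1), (n39, k=1).
Iteration 2: edges from {n38,n39} -> (n25, k=2), (n35, k=2).
Iteration 3: no outgoing edges from {n25,n35}; recursion stops.
SUM(k) = 0 + 1 + 1 + 2 + 2 = 6.

6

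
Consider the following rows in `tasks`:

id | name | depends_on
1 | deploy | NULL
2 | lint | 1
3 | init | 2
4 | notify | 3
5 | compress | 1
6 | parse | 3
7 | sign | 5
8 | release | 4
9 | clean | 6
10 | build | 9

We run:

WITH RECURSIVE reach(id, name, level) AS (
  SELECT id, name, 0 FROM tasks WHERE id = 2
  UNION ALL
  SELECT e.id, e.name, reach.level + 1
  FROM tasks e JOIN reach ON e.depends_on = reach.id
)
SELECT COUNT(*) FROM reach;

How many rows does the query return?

Base: id=2 (lint) at level 0.
Iteration 1: rows with depends_on in {2} -> init (id 3, level 1).
Iteration 2: rows with depends_on in {3} -> notify (id 4, level 2), parse (id 6, level 2).
Iteration 3: rows with depends_on in {4,6} -> release (id 8, level 3), clean (id 9, level 3).
Iteration 4: rows with depends_on in {8,9} -> build (id 10, level 4).
Iteration 5: no rows with depends_on in {10}; recursion stops.
Total rows emitted: 7.

7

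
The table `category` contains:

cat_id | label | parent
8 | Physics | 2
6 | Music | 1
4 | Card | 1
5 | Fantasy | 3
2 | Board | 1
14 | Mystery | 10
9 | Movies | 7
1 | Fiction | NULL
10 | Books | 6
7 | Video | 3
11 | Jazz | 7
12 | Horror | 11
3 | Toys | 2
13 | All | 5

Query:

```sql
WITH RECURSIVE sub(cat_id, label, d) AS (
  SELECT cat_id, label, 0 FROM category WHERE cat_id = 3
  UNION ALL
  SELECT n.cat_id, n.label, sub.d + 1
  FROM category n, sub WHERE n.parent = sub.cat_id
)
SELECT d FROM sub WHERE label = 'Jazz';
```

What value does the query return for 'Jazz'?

Base: cat_id=3 (Toys) at d 0.
Iteration 1: rows with parent in {3} -> Fantasy (id 5, d 1), Video (id 7, d 1).
Iteration 2: rows with parent in {5,7} -> Movies (id 9, d 2), Jazz (id 11, d 2), All (id 13, d 2).
Iteration 3: rows with parent in {9,11,13} -> Horror (id 12, d 3).
Iteration 4: no rows with parent in {12}; recursion stops.

2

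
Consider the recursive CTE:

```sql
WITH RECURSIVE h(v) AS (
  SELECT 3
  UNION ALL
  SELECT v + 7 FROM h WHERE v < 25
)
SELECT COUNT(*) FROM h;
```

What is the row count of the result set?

5

Base: v=3.
Iteration 1: 3 < 25 holds -> v = 3 + 7 = 10.
Iteration 2: 10 < 25 holds -> v = 10 + 7 = 17.
Iteration 3: 17 < 25 holds -> v = 17 + 7 = 24.
Iteration 4: 24 < 25 holds -> v = 24 + 7 = 31.
Iteration 5: 31 < 25 fails; recursion stops.
Total rows emitted: 5.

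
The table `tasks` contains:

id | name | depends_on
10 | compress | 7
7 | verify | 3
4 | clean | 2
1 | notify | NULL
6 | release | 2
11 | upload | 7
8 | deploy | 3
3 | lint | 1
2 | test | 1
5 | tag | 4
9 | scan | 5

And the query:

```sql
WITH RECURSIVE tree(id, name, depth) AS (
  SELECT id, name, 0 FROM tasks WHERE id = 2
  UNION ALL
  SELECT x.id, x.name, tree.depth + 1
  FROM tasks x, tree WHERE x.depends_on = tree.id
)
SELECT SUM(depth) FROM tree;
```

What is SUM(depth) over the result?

Base: id=2 (test) at depth 0.
Iteration 1: rows with depends_on in {2} -> clean (id 4, depth 1), release (id 6, depth 1).
Iteration 2: rows with depends_on in {4,6} -> tag (id 5, depth 2).
Iteration 3: rows with depends_on in {5} -> scan (id 9, depth 3).
Iteration 4: no rows with depends_on in {9}; recursion stops.
SUM(depth) = 0 + 1 + 1 + 2 + 3 = 7.

7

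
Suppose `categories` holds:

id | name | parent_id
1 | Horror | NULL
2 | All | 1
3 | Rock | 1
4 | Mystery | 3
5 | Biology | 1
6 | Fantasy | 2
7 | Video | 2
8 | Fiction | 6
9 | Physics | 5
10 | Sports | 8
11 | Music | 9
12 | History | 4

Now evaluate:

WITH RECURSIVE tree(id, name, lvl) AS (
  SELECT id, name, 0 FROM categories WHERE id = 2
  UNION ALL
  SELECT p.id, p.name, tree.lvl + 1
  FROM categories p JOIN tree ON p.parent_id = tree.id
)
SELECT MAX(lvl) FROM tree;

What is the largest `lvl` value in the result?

3

Base: id=2 (All) at lvl 0.
Iteration 1: rows with parent_id in {2} -> Fantasy (id 6, lvl 1), Video (id 7, lvl 1).
Iteration 2: rows with parent_id in {6,7} -> Fiction (id 8, lvl 2).
Iteration 3: rows with parent_id in {8} -> Sports (id 10, lvl 3).
Iteration 4: no rows with parent_id in {10}; recursion stops.
lvl values: 0, 1, 1, 2, 3; the maximum is 3.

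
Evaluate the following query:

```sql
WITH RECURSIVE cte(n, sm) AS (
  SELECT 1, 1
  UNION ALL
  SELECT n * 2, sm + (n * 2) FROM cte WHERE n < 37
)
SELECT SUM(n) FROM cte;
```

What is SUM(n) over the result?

Base: n=1, sm=1.
Iteration 1: 1 < 37 holds -> n = 1 * 2 = 2, sm = 1 + 2 = 3.
Iteration 2: 2 < 37 holds -> n = 2 * 2 = 4, sm = 3 + 4 = 7.
Iteration 3: 4 < 37 holds -> n = 4 * 2 = 8, sm = 7 + 8 = 15.
Iteration 4: 8 < 37 holds -> n = 8 * 2 = 16, sm = 15 + 16 = 31.
Iteration 5: 16 < 37 holds -> n = 16 * 2 = 32, sm = 31 + 32 = 63.
Iteration 6: 32 < 37 holds -> n = 32 * 2 = 64, sm = 63 + 64 = 127.
Iteration 7: 64 < 37 fails; recursion stops.
SUM(n) = 1 + 2 + 4 + 8 + 16 + 32 + 64 = 127.

127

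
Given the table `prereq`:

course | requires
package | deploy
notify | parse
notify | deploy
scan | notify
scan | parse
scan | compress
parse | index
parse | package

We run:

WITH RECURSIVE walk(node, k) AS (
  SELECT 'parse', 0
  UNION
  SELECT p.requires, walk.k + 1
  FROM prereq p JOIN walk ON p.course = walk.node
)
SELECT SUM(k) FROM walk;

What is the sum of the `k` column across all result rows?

4

Base: (parse, k=0).
Iteration 1: edges from {parse} -> (index, k=1), (package, k=1).
Iteration 2: edges from {index,package} -> (deploy, k=2).
Iteration 3: no outgoing edges from {deploy}; recursion stops.
SUM(k) = 0 + 1 + 1 + 2 = 4.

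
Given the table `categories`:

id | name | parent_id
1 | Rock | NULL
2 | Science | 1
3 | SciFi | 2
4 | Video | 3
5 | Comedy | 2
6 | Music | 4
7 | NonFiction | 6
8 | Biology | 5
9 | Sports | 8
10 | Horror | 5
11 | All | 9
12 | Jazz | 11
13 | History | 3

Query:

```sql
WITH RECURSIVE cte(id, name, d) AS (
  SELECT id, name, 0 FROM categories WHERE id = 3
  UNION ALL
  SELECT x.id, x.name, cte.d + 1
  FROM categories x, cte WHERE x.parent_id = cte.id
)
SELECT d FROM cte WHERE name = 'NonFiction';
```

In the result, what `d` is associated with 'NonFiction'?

3

Base: id=3 (SciFi) at d 0.
Iteration 1: rows with parent_id in {3} -> Video (id 4, d 1), History (id 13, d 1).
Iteration 2: rows with parent_id in {4,13} -> Music (id 6, d 2).
Iteration 3: rows with parent_id in {6} -> NonFiction (id 7, d 3).
Iteration 4: no rows with parent_id in {7}; recursion stops.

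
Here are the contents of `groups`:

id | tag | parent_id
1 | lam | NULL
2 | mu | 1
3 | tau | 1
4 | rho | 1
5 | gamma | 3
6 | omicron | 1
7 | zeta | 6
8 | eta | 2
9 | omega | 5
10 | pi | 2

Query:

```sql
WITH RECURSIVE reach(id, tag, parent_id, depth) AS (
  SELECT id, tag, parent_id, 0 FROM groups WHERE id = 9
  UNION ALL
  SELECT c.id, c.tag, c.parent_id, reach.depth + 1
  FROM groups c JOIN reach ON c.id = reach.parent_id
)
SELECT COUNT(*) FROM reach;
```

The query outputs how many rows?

4

Base: id=9 (omega), parent_id=5, depth 0.
Iteration 1: join on id=5 -> gamma (id 5, parent_id=3, depth 1).
Iteration 2: join on id=3 -> tau (id 3, parent_id=1, depth 2).
Iteration 3: join on id=1 -> lam (id 1, parent_id=NULL, depth 3).
Iteration 4: parent_id is NULL; no match; recursion stops.
Total rows emitted: 4.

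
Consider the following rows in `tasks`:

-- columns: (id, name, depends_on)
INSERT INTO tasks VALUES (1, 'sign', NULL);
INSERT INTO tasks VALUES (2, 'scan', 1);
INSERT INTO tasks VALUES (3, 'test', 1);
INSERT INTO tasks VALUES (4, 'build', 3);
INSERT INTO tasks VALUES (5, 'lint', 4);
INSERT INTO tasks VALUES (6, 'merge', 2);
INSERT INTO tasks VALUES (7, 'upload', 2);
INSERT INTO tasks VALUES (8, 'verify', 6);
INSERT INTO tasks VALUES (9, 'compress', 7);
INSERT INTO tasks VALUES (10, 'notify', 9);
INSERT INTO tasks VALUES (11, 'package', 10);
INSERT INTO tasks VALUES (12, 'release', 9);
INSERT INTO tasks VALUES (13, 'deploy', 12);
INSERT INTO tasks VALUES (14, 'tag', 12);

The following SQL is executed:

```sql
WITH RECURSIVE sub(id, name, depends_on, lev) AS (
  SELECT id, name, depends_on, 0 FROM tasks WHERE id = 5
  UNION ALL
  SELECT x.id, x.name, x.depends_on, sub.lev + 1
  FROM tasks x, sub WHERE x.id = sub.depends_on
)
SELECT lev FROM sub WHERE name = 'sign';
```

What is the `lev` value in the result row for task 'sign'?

3

Base: id=5 (lint), depends_on=4, lev 0.
Iteration 1: join on id=4 -> build (id 4, depends_on=3, lev 1).
Iteration 2: join on id=3 -> test (id 3, depends_on=1, lev 2).
Iteration 3: join on id=1 -> sign (id 1, depends_on=NULL, lev 3).
Iteration 4: depends_on is NULL; no match; recursion stops.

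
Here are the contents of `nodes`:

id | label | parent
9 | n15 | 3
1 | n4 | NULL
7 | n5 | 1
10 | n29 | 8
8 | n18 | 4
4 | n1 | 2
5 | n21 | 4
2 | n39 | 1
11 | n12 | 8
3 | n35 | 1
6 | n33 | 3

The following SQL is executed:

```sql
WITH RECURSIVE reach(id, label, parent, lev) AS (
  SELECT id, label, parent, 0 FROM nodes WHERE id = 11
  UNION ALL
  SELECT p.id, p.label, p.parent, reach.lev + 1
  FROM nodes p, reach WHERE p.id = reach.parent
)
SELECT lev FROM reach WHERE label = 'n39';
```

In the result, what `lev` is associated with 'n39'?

Base: id=11 (n12), parent=8, lev 0.
Iteration 1: join on id=8 -> n18 (id 8, parent=4, lev 1).
Iteration 2: join on id=4 -> n1 (id 4, parent=2, lev 2).
Iteration 3: join on id=2 -> n39 (id 2, parent=1, lev 3).
Iteration 4: join on id=1 -> n4 (id 1, parent=NULL, lev 4).
Iteration 5: parent is NULL; no match; recursion stops.

3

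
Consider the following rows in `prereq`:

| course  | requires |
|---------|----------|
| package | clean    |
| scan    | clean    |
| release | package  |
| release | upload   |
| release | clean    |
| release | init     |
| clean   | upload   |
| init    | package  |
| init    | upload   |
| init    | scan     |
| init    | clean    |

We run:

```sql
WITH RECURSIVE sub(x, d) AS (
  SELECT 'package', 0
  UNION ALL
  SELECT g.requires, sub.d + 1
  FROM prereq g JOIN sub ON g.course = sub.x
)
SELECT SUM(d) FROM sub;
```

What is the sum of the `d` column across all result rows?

Base: (package, d=0).
Iteration 1: edges from {package} -> (clean, d=1).
Iteration 2: edges from {clean} -> (upload, d=2).
Iteration 3: no outgoing edges from {upload}; recursion stops.
SUM(d) = 0 + 1 + 2 = 3.

3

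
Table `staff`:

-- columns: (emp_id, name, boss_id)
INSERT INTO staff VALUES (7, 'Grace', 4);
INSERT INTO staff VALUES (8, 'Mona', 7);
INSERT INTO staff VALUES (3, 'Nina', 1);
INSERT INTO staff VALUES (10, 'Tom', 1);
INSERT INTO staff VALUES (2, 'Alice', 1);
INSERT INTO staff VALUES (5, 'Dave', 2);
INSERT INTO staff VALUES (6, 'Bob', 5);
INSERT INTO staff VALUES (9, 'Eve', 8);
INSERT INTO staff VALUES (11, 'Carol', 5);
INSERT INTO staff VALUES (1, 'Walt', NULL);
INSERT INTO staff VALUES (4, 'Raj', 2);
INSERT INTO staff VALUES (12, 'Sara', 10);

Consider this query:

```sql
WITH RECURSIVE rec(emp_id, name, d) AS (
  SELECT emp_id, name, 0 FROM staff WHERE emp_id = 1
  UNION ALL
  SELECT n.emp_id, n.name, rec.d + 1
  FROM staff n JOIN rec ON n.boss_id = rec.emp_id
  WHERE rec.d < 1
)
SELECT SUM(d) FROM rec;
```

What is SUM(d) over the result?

3

Base: emp_id=1 (Walt) at d 0.
Iteration 1: rows with boss_id in {1} -> Alice (id 2, d 1), Nina (id 3, d 1), Tom (id 10, d 1).
Iteration 2: d < 1 fails for all current rows; recursion stops.
SUM(d) = 0 + 1 + 1 + 1 = 3.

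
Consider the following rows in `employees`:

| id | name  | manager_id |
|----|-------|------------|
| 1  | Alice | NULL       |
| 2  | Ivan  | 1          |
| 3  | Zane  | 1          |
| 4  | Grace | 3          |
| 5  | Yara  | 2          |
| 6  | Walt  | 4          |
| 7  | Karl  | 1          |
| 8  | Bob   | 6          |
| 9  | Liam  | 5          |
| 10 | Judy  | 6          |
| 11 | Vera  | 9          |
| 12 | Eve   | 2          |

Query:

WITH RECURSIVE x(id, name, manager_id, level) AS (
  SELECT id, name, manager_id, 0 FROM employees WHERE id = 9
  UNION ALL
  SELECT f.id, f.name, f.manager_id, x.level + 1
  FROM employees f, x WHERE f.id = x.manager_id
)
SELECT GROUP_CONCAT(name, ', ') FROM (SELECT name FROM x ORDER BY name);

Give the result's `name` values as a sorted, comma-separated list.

Base: id=9 (Liam), manager_id=5, level 0.
Iteration 1: join on id=5 -> Yara (id 5, manager_id=2, level 1).
Iteration 2: join on id=2 -> Ivan (id 2, manager_id=1, level 2).
Iteration 3: join on id=1 -> Alice (id 1, manager_id=NULL, level 3).
Iteration 4: manager_id is NULL; no match; recursion stops.

Alice, Ivan, Liam, Yara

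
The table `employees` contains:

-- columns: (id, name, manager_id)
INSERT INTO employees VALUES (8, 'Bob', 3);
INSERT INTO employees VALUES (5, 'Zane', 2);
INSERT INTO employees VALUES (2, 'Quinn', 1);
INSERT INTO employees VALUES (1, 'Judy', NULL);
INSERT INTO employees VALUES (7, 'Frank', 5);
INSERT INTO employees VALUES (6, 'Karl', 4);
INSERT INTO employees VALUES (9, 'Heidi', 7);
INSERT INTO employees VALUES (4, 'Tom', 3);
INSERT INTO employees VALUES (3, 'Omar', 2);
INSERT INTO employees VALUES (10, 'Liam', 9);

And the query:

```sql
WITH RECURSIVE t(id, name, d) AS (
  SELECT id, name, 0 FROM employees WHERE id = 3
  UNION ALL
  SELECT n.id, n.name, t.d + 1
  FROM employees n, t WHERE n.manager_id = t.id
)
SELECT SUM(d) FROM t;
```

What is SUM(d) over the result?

4

Base: id=3 (Omar) at d 0.
Iteration 1: rows with manager_id in {3} -> Tom (id 4, d 1), Bob (id 8, d 1).
Iteration 2: rows with manager_id in {4,8} -> Karl (id 6, d 2).
Iteration 3: no rows with manager_id in {6}; recursion stops.
SUM(d) = 0 + 1 + 1 + 2 = 4.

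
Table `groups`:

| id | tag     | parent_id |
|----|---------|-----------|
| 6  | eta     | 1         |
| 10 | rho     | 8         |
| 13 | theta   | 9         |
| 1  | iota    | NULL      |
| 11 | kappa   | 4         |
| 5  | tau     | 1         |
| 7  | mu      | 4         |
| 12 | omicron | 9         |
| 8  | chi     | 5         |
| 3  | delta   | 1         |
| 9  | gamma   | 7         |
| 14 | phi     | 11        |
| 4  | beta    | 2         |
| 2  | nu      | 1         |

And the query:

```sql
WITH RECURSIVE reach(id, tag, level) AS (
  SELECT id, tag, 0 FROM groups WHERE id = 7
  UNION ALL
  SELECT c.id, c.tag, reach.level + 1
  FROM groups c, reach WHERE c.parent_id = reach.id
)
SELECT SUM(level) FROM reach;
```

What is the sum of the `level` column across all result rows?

Base: id=7 (mu) at level 0.
Iteration 1: rows with parent_id in {7} -> gamma (id 9, level 1).
Iteration 2: rows with parent_id in {9} -> omicron (id 12, level 2), theta (id 13, level 2).
Iteration 3: no rows with parent_id in {12,13}; recursion stops.
SUM(level) = 0 + 1 + 2 + 2 = 5.

5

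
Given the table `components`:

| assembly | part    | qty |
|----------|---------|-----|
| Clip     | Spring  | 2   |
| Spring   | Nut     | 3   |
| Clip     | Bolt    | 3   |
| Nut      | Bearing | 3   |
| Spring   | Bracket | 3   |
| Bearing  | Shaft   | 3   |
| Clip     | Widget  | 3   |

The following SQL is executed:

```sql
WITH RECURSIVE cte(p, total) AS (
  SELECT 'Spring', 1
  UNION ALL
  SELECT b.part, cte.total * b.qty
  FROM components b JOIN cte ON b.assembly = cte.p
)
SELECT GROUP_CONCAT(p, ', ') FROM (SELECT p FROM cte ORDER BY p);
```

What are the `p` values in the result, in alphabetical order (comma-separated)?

Base: (Spring, total=1).
Iteration 1: components of {Spring} -> Bracket = 1*3 = 3, Nut = 1*3 = 3.
Iteration 2: components of {Bracket,Nut} -> Bearing = 3*3 = 9.
Iteration 3: components of {Bearing} -> Shaft = 9*3 = 27.
Iteration 4: no further components; recursion stops.

Bearing, Bracket, Nut, Shaft, Spring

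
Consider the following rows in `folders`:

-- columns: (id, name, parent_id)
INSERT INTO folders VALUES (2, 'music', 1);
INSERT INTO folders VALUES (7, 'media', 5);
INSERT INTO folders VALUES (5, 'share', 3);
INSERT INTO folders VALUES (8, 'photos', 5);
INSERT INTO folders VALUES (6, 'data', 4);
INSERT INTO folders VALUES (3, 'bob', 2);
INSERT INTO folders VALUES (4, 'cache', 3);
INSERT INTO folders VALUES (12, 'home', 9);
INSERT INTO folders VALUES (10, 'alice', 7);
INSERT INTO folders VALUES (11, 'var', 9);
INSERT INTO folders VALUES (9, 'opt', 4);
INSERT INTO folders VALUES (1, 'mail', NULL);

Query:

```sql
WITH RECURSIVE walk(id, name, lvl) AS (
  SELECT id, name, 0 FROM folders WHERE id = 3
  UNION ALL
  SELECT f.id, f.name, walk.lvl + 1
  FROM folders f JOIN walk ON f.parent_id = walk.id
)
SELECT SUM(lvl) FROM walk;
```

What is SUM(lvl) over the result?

19

Base: id=3 (bob) at lvl 0.
Iteration 1: rows with parent_id in {3} -> cache (id 4, lvl 1), share (id 5, lvl 1).
Iteration 2: rows with parent_id in {4,5} -> data (id 6, lvl 2), media (id 7, lvl 2), photos (id 8, lvl 2), opt (id 9, lvl 2).
Iteration 3: rows with parent_id in {6,7,8,9} -> alice (id 10, lvl 3), var (id 11, lvl 3), home (id 12, lvl 3).
Iteration 4: no rows with parent_id in {10,11,12}; recursion stops.
SUM(lvl) = 0 + 1 + 1 + 2 + 2 + 2 + 2 + 3 + 3 + 3 = 19.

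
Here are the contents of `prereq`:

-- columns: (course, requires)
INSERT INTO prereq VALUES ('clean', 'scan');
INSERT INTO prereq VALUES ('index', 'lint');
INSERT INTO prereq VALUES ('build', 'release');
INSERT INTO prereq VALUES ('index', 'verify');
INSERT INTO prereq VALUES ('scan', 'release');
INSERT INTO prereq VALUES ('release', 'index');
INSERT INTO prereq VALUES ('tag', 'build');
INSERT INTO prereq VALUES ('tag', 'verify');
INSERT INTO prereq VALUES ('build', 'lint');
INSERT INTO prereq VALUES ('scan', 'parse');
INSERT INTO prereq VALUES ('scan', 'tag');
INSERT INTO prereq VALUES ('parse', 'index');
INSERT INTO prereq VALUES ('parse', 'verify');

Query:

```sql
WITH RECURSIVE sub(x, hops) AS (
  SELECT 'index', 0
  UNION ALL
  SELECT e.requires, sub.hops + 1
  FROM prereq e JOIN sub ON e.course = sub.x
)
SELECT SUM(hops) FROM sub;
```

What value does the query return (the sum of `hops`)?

Base: (index, hops=0).
Iteration 1: edges from {index} -> (lint, hops=1), (verify, hops=1).
Iteration 2: no outgoing edges from {lint,verify}; recursion stops.
SUM(hops) = 0 + 1 + 1 = 2.

2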